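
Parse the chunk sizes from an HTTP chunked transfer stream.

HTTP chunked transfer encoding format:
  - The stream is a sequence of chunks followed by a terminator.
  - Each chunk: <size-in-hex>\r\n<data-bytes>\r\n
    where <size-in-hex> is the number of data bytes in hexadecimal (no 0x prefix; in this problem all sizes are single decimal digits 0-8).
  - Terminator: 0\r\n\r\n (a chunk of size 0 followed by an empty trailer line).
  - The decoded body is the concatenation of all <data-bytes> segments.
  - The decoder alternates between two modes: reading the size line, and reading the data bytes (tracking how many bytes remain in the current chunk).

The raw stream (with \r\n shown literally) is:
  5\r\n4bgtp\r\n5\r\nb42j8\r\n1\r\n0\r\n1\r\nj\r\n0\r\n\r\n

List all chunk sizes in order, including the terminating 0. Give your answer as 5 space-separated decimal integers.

Chunk 1: stream[0..1]='5' size=0x5=5, data at stream[3..8]='4bgtp' -> body[0..5], body so far='4bgtp'
Chunk 2: stream[10..11]='5' size=0x5=5, data at stream[13..18]='b42j8' -> body[5..10], body so far='4bgtpb42j8'
Chunk 3: stream[20..21]='1' size=0x1=1, data at stream[23..24]='0' -> body[10..11], body so far='4bgtpb42j80'
Chunk 4: stream[26..27]='1' size=0x1=1, data at stream[29..30]='j' -> body[11..12], body so far='4bgtpb42j80j'
Chunk 5: stream[32..33]='0' size=0 (terminator). Final body='4bgtpb42j80j' (12 bytes)

Answer: 5 5 1 1 0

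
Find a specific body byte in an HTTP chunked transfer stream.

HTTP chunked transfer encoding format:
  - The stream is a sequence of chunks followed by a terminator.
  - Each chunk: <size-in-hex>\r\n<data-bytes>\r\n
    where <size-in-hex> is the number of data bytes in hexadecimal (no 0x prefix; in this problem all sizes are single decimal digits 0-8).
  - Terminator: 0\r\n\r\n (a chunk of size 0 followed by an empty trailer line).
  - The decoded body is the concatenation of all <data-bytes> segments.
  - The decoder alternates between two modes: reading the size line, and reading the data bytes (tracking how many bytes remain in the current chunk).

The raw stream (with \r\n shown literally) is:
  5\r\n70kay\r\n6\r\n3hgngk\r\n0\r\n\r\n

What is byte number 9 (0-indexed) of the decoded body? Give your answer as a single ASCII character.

Chunk 1: stream[0..1]='5' size=0x5=5, data at stream[3..8]='70kay' -> body[0..5], body so far='70kay'
Chunk 2: stream[10..11]='6' size=0x6=6, data at stream[13..19]='3hgngk' -> body[5..11], body so far='70kay3hgngk'
Chunk 3: stream[21..22]='0' size=0 (terminator). Final body='70kay3hgngk' (11 bytes)
Body byte 9 = 'g'

Answer: g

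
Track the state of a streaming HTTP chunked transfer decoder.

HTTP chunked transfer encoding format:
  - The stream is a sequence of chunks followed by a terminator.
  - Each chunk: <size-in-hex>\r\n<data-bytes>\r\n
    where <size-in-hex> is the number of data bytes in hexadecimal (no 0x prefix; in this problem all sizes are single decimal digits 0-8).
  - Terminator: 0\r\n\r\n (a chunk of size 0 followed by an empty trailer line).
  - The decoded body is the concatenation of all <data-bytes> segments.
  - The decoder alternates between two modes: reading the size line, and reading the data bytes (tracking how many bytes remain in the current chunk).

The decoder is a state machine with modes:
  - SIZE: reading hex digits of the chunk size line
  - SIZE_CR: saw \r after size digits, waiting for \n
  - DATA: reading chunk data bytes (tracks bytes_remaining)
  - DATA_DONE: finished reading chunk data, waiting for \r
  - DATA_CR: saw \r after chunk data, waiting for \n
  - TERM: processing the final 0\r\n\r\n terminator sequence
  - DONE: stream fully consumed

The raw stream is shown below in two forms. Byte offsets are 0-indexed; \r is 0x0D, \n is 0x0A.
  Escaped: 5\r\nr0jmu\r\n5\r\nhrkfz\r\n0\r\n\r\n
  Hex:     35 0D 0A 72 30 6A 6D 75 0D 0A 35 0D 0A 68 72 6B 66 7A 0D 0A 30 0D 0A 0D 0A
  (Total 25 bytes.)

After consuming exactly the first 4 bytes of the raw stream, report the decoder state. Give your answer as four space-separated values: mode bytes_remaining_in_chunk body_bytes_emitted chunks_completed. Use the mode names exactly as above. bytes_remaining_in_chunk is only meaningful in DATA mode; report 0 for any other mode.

Byte 0 = '5': mode=SIZE remaining=0 emitted=0 chunks_done=0
Byte 1 = 0x0D: mode=SIZE_CR remaining=0 emitted=0 chunks_done=0
Byte 2 = 0x0A: mode=DATA remaining=5 emitted=0 chunks_done=0
Byte 3 = 'r': mode=DATA remaining=4 emitted=1 chunks_done=0

Answer: DATA 4 1 0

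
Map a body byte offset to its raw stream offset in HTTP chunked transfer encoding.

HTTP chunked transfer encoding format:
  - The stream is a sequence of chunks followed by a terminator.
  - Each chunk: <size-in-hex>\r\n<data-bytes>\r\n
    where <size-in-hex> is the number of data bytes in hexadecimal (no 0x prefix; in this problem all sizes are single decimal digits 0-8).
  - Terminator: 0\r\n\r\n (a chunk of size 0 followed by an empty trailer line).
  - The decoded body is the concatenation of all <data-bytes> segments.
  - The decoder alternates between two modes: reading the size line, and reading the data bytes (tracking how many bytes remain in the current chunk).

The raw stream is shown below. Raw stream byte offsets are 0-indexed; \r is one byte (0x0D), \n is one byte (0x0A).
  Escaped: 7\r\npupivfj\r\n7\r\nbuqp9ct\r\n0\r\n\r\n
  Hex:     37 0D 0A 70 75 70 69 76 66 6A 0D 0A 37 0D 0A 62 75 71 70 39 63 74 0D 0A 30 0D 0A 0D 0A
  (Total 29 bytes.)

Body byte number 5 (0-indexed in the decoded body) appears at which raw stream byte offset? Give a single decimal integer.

Answer: 8

Derivation:
Chunk 1: stream[0..1]='7' size=0x7=7, data at stream[3..10]='pupivfj' -> body[0..7], body so far='pupivfj'
Chunk 2: stream[12..13]='7' size=0x7=7, data at stream[15..22]='buqp9ct' -> body[7..14], body so far='pupivfjbuqp9ct'
Chunk 3: stream[24..25]='0' size=0 (terminator). Final body='pupivfjbuqp9ct' (14 bytes)
Body byte 5 at stream offset 8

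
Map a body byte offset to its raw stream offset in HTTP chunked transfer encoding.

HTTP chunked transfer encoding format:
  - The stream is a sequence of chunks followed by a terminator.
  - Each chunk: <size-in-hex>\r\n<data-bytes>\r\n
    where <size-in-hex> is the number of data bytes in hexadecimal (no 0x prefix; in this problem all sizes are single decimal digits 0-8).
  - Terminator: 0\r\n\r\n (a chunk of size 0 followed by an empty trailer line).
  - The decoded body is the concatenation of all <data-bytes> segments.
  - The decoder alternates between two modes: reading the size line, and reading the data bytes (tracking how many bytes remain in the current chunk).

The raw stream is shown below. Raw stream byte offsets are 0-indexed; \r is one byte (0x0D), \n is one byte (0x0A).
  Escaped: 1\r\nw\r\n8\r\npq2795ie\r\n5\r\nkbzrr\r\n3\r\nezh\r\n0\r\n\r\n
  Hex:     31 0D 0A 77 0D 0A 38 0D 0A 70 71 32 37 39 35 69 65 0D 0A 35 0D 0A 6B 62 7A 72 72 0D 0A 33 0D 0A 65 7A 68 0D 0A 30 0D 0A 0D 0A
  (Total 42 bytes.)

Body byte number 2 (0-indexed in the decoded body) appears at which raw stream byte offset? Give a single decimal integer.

Answer: 10

Derivation:
Chunk 1: stream[0..1]='1' size=0x1=1, data at stream[3..4]='w' -> body[0..1], body so far='w'
Chunk 2: stream[6..7]='8' size=0x8=8, data at stream[9..17]='pq2795ie' -> body[1..9], body so far='wpq2795ie'
Chunk 3: stream[19..20]='5' size=0x5=5, data at stream[22..27]='kbzrr' -> body[9..14], body so far='wpq2795iekbzrr'
Chunk 4: stream[29..30]='3' size=0x3=3, data at stream[32..35]='ezh' -> body[14..17], body so far='wpq2795iekbzrrezh'
Chunk 5: stream[37..38]='0' size=0 (terminator). Final body='wpq2795iekbzrrezh' (17 bytes)
Body byte 2 at stream offset 10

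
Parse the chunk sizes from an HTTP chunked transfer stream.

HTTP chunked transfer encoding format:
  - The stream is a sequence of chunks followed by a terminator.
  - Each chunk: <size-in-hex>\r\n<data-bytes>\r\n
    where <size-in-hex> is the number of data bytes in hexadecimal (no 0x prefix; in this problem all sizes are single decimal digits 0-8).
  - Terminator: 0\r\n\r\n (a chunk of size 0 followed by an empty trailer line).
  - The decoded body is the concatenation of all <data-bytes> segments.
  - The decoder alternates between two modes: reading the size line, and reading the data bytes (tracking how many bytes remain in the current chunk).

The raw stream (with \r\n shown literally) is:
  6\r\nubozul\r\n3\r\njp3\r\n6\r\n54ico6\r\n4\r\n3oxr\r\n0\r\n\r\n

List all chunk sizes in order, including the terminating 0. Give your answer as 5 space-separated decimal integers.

Chunk 1: stream[0..1]='6' size=0x6=6, data at stream[3..9]='ubozul' -> body[0..6], body so far='ubozul'
Chunk 2: stream[11..12]='3' size=0x3=3, data at stream[14..17]='jp3' -> body[6..9], body so far='ubozuljp3'
Chunk 3: stream[19..20]='6' size=0x6=6, data at stream[22..28]='54ico6' -> body[9..15], body so far='ubozuljp354ico6'
Chunk 4: stream[30..31]='4' size=0x4=4, data at stream[33..37]='3oxr' -> body[15..19], body so far='ubozuljp354ico63oxr'
Chunk 5: stream[39..40]='0' size=0 (terminator). Final body='ubozuljp354ico63oxr' (19 bytes)

Answer: 6 3 6 4 0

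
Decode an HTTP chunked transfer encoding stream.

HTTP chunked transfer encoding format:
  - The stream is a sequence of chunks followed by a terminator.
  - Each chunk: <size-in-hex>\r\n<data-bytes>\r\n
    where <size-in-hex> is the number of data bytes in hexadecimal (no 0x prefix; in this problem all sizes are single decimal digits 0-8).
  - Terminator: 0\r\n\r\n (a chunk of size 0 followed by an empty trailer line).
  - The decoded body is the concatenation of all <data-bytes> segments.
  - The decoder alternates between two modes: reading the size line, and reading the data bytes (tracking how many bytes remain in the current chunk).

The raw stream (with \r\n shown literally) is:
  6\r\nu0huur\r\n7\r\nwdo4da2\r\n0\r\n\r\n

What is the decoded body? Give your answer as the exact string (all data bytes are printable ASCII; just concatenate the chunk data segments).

Answer: u0huurwdo4da2

Derivation:
Chunk 1: stream[0..1]='6' size=0x6=6, data at stream[3..9]='u0huur' -> body[0..6], body so far='u0huur'
Chunk 2: stream[11..12]='7' size=0x7=7, data at stream[14..21]='wdo4da2' -> body[6..13], body so far='u0huurwdo4da2'
Chunk 3: stream[23..24]='0' size=0 (terminator). Final body='u0huurwdo4da2' (13 bytes)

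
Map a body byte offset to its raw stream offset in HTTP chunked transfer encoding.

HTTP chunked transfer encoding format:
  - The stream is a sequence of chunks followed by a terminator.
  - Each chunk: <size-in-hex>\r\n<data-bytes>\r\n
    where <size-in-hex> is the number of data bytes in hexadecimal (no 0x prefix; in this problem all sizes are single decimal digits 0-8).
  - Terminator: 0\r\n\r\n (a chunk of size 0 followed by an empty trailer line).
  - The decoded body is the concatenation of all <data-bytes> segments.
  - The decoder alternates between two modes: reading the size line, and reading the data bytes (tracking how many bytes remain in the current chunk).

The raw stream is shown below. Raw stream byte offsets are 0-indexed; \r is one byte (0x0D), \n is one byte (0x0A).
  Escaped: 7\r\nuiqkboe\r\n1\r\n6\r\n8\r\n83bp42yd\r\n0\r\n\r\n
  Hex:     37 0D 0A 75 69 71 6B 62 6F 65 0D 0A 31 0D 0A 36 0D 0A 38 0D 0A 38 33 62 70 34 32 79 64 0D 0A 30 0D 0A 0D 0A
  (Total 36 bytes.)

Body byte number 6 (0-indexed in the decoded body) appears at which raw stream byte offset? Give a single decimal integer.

Chunk 1: stream[0..1]='7' size=0x7=7, data at stream[3..10]='uiqkboe' -> body[0..7], body so far='uiqkboe'
Chunk 2: stream[12..13]='1' size=0x1=1, data at stream[15..16]='6' -> body[7..8], body so far='uiqkboe6'
Chunk 3: stream[18..19]='8' size=0x8=8, data at stream[21..29]='83bp42yd' -> body[8..16], body so far='uiqkboe683bp42yd'
Chunk 4: stream[31..32]='0' size=0 (terminator). Final body='uiqkboe683bp42yd' (16 bytes)
Body byte 6 at stream offset 9

Answer: 9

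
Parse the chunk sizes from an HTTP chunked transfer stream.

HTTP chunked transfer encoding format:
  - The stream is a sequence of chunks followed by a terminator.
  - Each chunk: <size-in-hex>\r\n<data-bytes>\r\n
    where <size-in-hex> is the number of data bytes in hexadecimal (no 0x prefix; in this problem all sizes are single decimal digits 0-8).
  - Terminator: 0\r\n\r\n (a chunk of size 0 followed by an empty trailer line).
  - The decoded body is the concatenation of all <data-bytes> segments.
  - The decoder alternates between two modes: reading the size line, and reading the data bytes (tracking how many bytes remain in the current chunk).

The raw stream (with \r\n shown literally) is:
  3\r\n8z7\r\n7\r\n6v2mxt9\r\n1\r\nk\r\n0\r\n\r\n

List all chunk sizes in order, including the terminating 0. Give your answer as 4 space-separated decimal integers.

Chunk 1: stream[0..1]='3' size=0x3=3, data at stream[3..6]='8z7' -> body[0..3], body so far='8z7'
Chunk 2: stream[8..9]='7' size=0x7=7, data at stream[11..18]='6v2mxt9' -> body[3..10], body so far='8z76v2mxt9'
Chunk 3: stream[20..21]='1' size=0x1=1, data at stream[23..24]='k' -> body[10..11], body so far='8z76v2mxt9k'
Chunk 4: stream[26..27]='0' size=0 (terminator). Final body='8z76v2mxt9k' (11 bytes)

Answer: 3 7 1 0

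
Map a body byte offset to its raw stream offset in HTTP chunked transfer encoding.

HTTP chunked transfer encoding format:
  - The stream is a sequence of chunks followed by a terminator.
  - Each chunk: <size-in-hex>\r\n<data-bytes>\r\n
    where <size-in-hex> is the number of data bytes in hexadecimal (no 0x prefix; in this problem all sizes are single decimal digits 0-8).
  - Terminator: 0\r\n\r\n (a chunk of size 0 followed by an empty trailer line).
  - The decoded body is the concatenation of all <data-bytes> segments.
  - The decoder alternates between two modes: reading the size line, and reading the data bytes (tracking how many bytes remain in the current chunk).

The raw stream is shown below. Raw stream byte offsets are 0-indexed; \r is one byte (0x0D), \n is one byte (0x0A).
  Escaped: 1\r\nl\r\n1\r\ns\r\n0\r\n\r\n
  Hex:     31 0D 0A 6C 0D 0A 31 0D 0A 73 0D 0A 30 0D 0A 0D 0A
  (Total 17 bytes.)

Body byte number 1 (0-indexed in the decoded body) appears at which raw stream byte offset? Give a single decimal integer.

Answer: 9

Derivation:
Chunk 1: stream[0..1]='1' size=0x1=1, data at stream[3..4]='l' -> body[0..1], body so far='l'
Chunk 2: stream[6..7]='1' size=0x1=1, data at stream[9..10]='s' -> body[1..2], body so far='ls'
Chunk 3: stream[12..13]='0' size=0 (terminator). Final body='ls' (2 bytes)
Body byte 1 at stream offset 9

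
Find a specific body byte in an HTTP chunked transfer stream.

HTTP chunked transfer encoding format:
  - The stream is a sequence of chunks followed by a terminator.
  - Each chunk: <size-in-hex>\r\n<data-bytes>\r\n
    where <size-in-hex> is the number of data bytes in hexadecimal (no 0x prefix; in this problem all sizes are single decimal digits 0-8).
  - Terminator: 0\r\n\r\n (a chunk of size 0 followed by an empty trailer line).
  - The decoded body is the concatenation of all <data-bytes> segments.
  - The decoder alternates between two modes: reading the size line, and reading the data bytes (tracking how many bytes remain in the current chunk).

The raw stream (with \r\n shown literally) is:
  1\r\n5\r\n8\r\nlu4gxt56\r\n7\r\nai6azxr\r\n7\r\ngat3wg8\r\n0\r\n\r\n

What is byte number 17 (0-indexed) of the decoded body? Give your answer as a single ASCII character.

Chunk 1: stream[0..1]='1' size=0x1=1, data at stream[3..4]='5' -> body[0..1], body so far='5'
Chunk 2: stream[6..7]='8' size=0x8=8, data at stream[9..17]='lu4gxt56' -> body[1..9], body so far='5lu4gxt56'
Chunk 3: stream[19..20]='7' size=0x7=7, data at stream[22..29]='ai6azxr' -> body[9..16], body so far='5lu4gxt56ai6azxr'
Chunk 4: stream[31..32]='7' size=0x7=7, data at stream[34..41]='gat3wg8' -> body[16..23], body so far='5lu4gxt56ai6azxrgat3wg8'
Chunk 5: stream[43..44]='0' size=0 (terminator). Final body='5lu4gxt56ai6azxrgat3wg8' (23 bytes)
Body byte 17 = 'a'

Answer: a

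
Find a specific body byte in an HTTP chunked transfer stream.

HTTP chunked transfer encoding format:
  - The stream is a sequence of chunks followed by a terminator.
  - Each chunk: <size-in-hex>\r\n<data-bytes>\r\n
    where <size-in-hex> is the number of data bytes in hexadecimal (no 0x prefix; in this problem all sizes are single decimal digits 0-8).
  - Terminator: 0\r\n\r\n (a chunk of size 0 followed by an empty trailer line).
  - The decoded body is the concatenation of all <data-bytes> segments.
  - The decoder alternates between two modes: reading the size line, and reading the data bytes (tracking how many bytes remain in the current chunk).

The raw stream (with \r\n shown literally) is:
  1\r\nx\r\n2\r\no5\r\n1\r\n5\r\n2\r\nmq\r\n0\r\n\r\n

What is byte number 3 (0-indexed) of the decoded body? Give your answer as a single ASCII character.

Chunk 1: stream[0..1]='1' size=0x1=1, data at stream[3..4]='x' -> body[0..1], body so far='x'
Chunk 2: stream[6..7]='2' size=0x2=2, data at stream[9..11]='o5' -> body[1..3], body so far='xo5'
Chunk 3: stream[13..14]='1' size=0x1=1, data at stream[16..17]='5' -> body[3..4], body so far='xo55'
Chunk 4: stream[19..20]='2' size=0x2=2, data at stream[22..24]='mq' -> body[4..6], body so far='xo55mq'
Chunk 5: stream[26..27]='0' size=0 (terminator). Final body='xo55mq' (6 bytes)
Body byte 3 = '5'

Answer: 5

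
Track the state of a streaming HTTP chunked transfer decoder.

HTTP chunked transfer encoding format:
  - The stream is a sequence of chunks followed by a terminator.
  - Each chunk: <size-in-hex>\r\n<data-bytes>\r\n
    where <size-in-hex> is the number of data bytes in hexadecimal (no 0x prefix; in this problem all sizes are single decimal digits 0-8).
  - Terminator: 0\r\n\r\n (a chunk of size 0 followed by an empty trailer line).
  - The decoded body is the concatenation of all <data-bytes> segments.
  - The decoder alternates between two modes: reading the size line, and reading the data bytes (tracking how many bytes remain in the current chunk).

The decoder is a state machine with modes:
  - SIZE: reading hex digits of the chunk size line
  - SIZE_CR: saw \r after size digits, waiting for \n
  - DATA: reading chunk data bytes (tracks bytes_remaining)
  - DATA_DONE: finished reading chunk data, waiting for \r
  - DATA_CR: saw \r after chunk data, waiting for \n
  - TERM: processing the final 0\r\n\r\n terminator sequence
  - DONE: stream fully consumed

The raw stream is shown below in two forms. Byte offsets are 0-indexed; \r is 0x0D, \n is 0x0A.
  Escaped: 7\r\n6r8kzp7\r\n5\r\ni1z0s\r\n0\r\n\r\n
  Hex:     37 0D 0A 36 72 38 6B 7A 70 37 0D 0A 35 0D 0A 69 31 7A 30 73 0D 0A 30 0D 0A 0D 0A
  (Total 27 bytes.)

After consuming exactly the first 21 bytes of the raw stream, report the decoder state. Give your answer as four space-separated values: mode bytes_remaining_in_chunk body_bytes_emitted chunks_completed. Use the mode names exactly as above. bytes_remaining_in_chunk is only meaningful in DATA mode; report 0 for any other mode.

Answer: DATA_CR 0 12 1

Derivation:
Byte 0 = '7': mode=SIZE remaining=0 emitted=0 chunks_done=0
Byte 1 = 0x0D: mode=SIZE_CR remaining=0 emitted=0 chunks_done=0
Byte 2 = 0x0A: mode=DATA remaining=7 emitted=0 chunks_done=0
Byte 3 = '6': mode=DATA remaining=6 emitted=1 chunks_done=0
Byte 4 = 'r': mode=DATA remaining=5 emitted=2 chunks_done=0
Byte 5 = '8': mode=DATA remaining=4 emitted=3 chunks_done=0
Byte 6 = 'k': mode=DATA remaining=3 emitted=4 chunks_done=0
Byte 7 = 'z': mode=DATA remaining=2 emitted=5 chunks_done=0
Byte 8 = 'p': mode=DATA remaining=1 emitted=6 chunks_done=0
Byte 9 = '7': mode=DATA_DONE remaining=0 emitted=7 chunks_done=0
Byte 10 = 0x0D: mode=DATA_CR remaining=0 emitted=7 chunks_done=0
Byte 11 = 0x0A: mode=SIZE remaining=0 emitted=7 chunks_done=1
Byte 12 = '5': mode=SIZE remaining=0 emitted=7 chunks_done=1
Byte 13 = 0x0D: mode=SIZE_CR remaining=0 emitted=7 chunks_done=1
Byte 14 = 0x0A: mode=DATA remaining=5 emitted=7 chunks_done=1
Byte 15 = 'i': mode=DATA remaining=4 emitted=8 chunks_done=1
Byte 16 = '1': mode=DATA remaining=3 emitted=9 chunks_done=1
Byte 17 = 'z': mode=DATA remaining=2 emitted=10 chunks_done=1
Byte 18 = '0': mode=DATA remaining=1 emitted=11 chunks_done=1
Byte 19 = 's': mode=DATA_DONE remaining=0 emitted=12 chunks_done=1
Byte 20 = 0x0D: mode=DATA_CR remaining=0 emitted=12 chunks_done=1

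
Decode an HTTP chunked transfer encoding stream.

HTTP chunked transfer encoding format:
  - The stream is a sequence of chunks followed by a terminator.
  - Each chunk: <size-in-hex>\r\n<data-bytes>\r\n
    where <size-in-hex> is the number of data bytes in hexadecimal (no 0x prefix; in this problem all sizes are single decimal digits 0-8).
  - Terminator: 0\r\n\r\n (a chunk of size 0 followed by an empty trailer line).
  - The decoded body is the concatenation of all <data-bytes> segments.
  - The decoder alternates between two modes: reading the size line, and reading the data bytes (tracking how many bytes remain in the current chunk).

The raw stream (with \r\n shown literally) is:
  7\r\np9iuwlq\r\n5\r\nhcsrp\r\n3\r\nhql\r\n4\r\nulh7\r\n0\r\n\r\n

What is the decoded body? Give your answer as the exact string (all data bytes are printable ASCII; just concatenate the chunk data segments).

Chunk 1: stream[0..1]='7' size=0x7=7, data at stream[3..10]='p9iuwlq' -> body[0..7], body so far='p9iuwlq'
Chunk 2: stream[12..13]='5' size=0x5=5, data at stream[15..20]='hcsrp' -> body[7..12], body so far='p9iuwlqhcsrp'
Chunk 3: stream[22..23]='3' size=0x3=3, data at stream[25..28]='hql' -> body[12..15], body so far='p9iuwlqhcsrphql'
Chunk 4: stream[30..31]='4' size=0x4=4, data at stream[33..37]='ulh7' -> body[15..19], body so far='p9iuwlqhcsrphqlulh7'
Chunk 5: stream[39..40]='0' size=0 (terminator). Final body='p9iuwlqhcsrphqlulh7' (19 bytes)

Answer: p9iuwlqhcsrphqlulh7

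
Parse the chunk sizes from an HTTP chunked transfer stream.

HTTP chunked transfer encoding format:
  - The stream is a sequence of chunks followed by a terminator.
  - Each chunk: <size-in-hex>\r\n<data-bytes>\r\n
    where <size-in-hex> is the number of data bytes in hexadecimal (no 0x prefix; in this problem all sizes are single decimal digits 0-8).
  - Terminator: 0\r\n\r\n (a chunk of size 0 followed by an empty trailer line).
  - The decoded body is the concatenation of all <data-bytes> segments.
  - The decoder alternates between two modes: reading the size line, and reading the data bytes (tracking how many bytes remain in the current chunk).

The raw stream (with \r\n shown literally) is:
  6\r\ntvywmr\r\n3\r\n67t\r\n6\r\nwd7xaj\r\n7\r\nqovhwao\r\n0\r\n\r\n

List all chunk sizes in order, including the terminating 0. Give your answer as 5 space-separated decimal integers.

Chunk 1: stream[0..1]='6' size=0x6=6, data at stream[3..9]='tvywmr' -> body[0..6], body so far='tvywmr'
Chunk 2: stream[11..12]='3' size=0x3=3, data at stream[14..17]='67t' -> body[6..9], body so far='tvywmr67t'
Chunk 3: stream[19..20]='6' size=0x6=6, data at stream[22..28]='wd7xaj' -> body[9..15], body so far='tvywmr67twd7xaj'
Chunk 4: stream[30..31]='7' size=0x7=7, data at stream[33..40]='qovhwao' -> body[15..22], body so far='tvywmr67twd7xajqovhwao'
Chunk 5: stream[42..43]='0' size=0 (terminator). Final body='tvywmr67twd7xajqovhwao' (22 bytes)

Answer: 6 3 6 7 0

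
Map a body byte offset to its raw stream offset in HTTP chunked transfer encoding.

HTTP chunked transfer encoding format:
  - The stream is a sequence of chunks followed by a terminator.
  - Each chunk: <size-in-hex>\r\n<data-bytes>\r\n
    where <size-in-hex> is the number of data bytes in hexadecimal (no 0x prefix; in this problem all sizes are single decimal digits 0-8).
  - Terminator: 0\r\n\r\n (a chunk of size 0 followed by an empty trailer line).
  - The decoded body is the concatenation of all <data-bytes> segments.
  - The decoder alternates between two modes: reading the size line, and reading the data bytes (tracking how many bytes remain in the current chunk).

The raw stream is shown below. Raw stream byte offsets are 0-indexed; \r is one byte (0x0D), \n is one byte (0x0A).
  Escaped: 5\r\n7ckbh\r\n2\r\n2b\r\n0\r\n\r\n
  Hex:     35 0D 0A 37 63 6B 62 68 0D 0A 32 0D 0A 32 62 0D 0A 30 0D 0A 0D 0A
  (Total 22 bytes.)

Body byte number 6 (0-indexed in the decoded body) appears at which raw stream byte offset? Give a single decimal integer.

Answer: 14

Derivation:
Chunk 1: stream[0..1]='5' size=0x5=5, data at stream[3..8]='7ckbh' -> body[0..5], body so far='7ckbh'
Chunk 2: stream[10..11]='2' size=0x2=2, data at stream[13..15]='2b' -> body[5..7], body so far='7ckbh2b'
Chunk 3: stream[17..18]='0' size=0 (terminator). Final body='7ckbh2b' (7 bytes)
Body byte 6 at stream offset 14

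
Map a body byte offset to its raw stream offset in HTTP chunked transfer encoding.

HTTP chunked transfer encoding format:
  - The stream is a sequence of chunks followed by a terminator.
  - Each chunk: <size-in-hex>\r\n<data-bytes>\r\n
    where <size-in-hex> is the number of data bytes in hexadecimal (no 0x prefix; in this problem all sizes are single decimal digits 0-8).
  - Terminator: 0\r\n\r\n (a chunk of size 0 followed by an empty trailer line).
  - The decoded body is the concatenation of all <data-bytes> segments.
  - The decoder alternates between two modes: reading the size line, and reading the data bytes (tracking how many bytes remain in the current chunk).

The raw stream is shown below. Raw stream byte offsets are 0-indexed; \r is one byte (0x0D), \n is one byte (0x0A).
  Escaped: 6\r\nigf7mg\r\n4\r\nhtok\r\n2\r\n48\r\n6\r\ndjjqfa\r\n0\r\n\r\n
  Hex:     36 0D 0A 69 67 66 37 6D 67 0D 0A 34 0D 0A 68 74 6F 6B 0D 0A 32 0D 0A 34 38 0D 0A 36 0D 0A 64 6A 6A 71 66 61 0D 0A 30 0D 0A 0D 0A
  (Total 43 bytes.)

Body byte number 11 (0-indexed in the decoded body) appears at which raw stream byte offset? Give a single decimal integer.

Chunk 1: stream[0..1]='6' size=0x6=6, data at stream[3..9]='igf7mg' -> body[0..6], body so far='igf7mg'
Chunk 2: stream[11..12]='4' size=0x4=4, data at stream[14..18]='htok' -> body[6..10], body so far='igf7mghtok'
Chunk 3: stream[20..21]='2' size=0x2=2, data at stream[23..25]='48' -> body[10..12], body so far='igf7mghtok48'
Chunk 4: stream[27..28]='6' size=0x6=6, data at stream[30..36]='djjqfa' -> body[12..18], body so far='igf7mghtok48djjqfa'
Chunk 5: stream[38..39]='0' size=0 (terminator). Final body='igf7mghtok48djjqfa' (18 bytes)
Body byte 11 at stream offset 24

Answer: 24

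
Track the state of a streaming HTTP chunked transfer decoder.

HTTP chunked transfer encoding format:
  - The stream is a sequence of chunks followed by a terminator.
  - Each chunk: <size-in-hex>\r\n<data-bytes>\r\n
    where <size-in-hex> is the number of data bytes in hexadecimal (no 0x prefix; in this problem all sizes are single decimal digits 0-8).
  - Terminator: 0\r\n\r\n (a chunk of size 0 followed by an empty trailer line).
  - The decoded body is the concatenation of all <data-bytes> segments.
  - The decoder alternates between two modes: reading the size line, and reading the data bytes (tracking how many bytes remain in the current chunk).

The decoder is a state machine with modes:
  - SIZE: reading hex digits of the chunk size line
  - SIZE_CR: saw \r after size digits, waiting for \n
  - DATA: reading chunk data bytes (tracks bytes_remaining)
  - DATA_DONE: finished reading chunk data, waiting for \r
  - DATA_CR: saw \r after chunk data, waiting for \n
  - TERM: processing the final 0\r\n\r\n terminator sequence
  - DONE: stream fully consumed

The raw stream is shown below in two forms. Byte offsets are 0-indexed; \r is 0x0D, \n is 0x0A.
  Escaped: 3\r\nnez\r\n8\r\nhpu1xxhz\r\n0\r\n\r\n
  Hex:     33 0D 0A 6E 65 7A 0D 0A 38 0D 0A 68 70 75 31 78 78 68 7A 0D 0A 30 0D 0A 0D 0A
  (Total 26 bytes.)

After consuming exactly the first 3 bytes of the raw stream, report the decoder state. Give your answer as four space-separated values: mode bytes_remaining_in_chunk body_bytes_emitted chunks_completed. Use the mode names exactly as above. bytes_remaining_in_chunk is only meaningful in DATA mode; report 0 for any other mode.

Answer: DATA 3 0 0

Derivation:
Byte 0 = '3': mode=SIZE remaining=0 emitted=0 chunks_done=0
Byte 1 = 0x0D: mode=SIZE_CR remaining=0 emitted=0 chunks_done=0
Byte 2 = 0x0A: mode=DATA remaining=3 emitted=0 chunks_done=0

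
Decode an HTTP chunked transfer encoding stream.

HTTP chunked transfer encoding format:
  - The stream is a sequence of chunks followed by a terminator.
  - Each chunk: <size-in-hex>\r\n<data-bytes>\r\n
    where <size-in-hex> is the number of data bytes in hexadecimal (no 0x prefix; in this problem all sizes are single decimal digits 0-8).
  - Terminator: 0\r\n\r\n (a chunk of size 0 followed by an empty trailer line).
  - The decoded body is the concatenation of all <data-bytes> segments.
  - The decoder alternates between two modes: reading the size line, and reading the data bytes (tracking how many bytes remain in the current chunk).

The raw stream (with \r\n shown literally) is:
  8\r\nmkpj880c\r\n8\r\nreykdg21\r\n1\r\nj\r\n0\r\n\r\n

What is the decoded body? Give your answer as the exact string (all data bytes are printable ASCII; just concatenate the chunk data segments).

Answer: mkpj880creykdg21j

Derivation:
Chunk 1: stream[0..1]='8' size=0x8=8, data at stream[3..11]='mkpj880c' -> body[0..8], body so far='mkpj880c'
Chunk 2: stream[13..14]='8' size=0x8=8, data at stream[16..24]='reykdg21' -> body[8..16], body so far='mkpj880creykdg21'
Chunk 3: stream[26..27]='1' size=0x1=1, data at stream[29..30]='j' -> body[16..17], body so far='mkpj880creykdg21j'
Chunk 4: stream[32..33]='0' size=0 (terminator). Final body='mkpj880creykdg21j' (17 bytes)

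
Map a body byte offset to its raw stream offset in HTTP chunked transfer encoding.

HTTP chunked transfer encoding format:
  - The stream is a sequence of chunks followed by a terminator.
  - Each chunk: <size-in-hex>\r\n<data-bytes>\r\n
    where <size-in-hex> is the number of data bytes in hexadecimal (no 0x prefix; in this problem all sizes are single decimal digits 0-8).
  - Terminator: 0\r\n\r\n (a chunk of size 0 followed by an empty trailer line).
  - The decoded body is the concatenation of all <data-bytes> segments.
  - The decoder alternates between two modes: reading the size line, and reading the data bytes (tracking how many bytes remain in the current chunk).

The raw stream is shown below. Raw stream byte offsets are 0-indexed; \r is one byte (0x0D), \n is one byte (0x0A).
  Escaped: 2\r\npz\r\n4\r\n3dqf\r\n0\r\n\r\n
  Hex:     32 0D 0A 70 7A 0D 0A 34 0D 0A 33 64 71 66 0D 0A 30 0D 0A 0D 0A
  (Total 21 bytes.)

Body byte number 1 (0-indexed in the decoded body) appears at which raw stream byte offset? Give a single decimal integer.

Answer: 4

Derivation:
Chunk 1: stream[0..1]='2' size=0x2=2, data at stream[3..5]='pz' -> body[0..2], body so far='pz'
Chunk 2: stream[7..8]='4' size=0x4=4, data at stream[10..14]='3dqf' -> body[2..6], body so far='pz3dqf'
Chunk 3: stream[16..17]='0' size=0 (terminator). Final body='pz3dqf' (6 bytes)
Body byte 1 at stream offset 4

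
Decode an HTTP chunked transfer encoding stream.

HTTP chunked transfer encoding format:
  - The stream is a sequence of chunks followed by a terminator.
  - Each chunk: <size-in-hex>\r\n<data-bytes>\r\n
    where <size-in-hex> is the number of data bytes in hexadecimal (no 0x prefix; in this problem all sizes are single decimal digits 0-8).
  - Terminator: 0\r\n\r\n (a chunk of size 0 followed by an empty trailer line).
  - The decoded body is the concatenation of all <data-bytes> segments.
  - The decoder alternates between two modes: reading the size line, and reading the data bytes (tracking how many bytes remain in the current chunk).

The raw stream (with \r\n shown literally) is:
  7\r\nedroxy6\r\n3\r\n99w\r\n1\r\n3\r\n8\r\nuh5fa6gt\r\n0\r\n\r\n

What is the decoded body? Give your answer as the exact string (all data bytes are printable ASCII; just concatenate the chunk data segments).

Chunk 1: stream[0..1]='7' size=0x7=7, data at stream[3..10]='edroxy6' -> body[0..7], body so far='edroxy6'
Chunk 2: stream[12..13]='3' size=0x3=3, data at stream[15..18]='99w' -> body[7..10], body so far='edroxy699w'
Chunk 3: stream[20..21]='1' size=0x1=1, data at stream[23..24]='3' -> body[10..11], body so far='edroxy699w3'
Chunk 4: stream[26..27]='8' size=0x8=8, data at stream[29..37]='uh5fa6gt' -> body[11..19], body so far='edroxy699w3uh5fa6gt'
Chunk 5: stream[39..40]='0' size=0 (terminator). Final body='edroxy699w3uh5fa6gt' (19 bytes)

Answer: edroxy699w3uh5fa6gt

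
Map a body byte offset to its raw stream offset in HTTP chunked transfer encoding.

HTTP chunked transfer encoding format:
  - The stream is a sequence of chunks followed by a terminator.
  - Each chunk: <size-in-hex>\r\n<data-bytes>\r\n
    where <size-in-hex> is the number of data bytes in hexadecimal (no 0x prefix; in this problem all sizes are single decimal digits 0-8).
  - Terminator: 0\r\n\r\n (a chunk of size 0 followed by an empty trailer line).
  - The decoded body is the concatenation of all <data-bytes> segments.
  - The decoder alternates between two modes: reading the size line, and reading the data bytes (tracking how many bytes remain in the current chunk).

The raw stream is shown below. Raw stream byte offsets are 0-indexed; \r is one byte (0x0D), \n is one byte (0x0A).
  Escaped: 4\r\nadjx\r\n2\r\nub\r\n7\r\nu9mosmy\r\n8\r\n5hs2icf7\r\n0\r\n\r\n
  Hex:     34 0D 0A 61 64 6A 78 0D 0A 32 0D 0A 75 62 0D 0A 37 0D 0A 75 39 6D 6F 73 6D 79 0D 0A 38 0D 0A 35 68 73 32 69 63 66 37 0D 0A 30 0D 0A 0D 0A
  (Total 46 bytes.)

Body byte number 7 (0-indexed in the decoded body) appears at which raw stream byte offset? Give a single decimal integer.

Chunk 1: stream[0..1]='4' size=0x4=4, data at stream[3..7]='adjx' -> body[0..4], body so far='adjx'
Chunk 2: stream[9..10]='2' size=0x2=2, data at stream[12..14]='ub' -> body[4..6], body so far='adjxub'
Chunk 3: stream[16..17]='7' size=0x7=7, data at stream[19..26]='u9mosmy' -> body[6..13], body so far='adjxubu9mosmy'
Chunk 4: stream[28..29]='8' size=0x8=8, data at stream[31..39]='5hs2icf7' -> body[13..21], body so far='adjxubu9mosmy5hs2icf7'
Chunk 5: stream[41..42]='0' size=0 (terminator). Final body='adjxubu9mosmy5hs2icf7' (21 bytes)
Body byte 7 at stream offset 20

Answer: 20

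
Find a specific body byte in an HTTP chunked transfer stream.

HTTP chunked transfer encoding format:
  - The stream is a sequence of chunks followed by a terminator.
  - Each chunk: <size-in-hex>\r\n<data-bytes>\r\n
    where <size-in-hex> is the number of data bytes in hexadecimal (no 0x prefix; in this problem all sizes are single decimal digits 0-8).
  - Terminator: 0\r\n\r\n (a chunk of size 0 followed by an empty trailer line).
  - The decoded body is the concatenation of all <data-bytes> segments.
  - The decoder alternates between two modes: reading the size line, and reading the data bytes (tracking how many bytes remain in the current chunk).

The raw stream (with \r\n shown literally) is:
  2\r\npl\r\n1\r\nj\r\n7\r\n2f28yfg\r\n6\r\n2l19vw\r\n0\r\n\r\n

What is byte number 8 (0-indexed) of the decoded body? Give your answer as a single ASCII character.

Chunk 1: stream[0..1]='2' size=0x2=2, data at stream[3..5]='pl' -> body[0..2], body so far='pl'
Chunk 2: stream[7..8]='1' size=0x1=1, data at stream[10..11]='j' -> body[2..3], body so far='plj'
Chunk 3: stream[13..14]='7' size=0x7=7, data at stream[16..23]='2f28yfg' -> body[3..10], body so far='plj2f28yfg'
Chunk 4: stream[25..26]='6' size=0x6=6, data at stream[28..34]='2l19vw' -> body[10..16], body so far='plj2f28yfg2l19vw'
Chunk 5: stream[36..37]='0' size=0 (terminator). Final body='plj2f28yfg2l19vw' (16 bytes)
Body byte 8 = 'f'

Answer: f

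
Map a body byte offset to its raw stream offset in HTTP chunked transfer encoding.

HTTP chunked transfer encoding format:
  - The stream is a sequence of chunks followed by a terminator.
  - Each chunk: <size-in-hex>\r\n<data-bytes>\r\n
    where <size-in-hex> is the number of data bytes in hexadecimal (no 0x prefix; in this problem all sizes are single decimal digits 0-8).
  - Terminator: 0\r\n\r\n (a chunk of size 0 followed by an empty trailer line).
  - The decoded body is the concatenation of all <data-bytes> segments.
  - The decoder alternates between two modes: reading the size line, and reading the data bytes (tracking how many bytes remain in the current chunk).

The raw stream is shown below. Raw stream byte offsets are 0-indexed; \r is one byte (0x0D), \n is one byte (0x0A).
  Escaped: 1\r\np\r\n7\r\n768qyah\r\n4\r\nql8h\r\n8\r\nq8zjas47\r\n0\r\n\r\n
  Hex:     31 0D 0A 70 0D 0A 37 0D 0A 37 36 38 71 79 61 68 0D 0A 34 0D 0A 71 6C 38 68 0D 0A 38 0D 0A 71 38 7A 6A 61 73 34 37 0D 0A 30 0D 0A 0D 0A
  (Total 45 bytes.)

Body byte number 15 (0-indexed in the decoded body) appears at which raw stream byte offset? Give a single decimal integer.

Chunk 1: stream[0..1]='1' size=0x1=1, data at stream[3..4]='p' -> body[0..1], body so far='p'
Chunk 2: stream[6..7]='7' size=0x7=7, data at stream[9..16]='768qyah' -> body[1..8], body so far='p768qyah'
Chunk 3: stream[18..19]='4' size=0x4=4, data at stream[21..25]='ql8h' -> body[8..12], body so far='p768qyahql8h'
Chunk 4: stream[27..28]='8' size=0x8=8, data at stream[30..38]='q8zjas47' -> body[12..20], body so far='p768qyahql8hq8zjas47'
Chunk 5: stream[40..41]='0' size=0 (terminator). Final body='p768qyahql8hq8zjas47' (20 bytes)
Body byte 15 at stream offset 33

Answer: 33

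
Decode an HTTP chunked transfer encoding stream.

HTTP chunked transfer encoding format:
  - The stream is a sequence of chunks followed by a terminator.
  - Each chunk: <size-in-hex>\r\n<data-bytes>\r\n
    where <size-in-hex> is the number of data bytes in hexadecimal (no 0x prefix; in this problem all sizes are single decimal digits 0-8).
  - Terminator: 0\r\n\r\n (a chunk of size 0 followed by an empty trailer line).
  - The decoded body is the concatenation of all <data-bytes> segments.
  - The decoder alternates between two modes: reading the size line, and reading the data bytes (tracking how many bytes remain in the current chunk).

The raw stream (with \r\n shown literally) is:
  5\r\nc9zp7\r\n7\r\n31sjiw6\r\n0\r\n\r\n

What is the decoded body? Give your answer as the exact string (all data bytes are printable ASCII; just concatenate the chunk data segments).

Answer: c9zp731sjiw6

Derivation:
Chunk 1: stream[0..1]='5' size=0x5=5, data at stream[3..8]='c9zp7' -> body[0..5], body so far='c9zp7'
Chunk 2: stream[10..11]='7' size=0x7=7, data at stream[13..20]='31sjiw6' -> body[5..12], body so far='c9zp731sjiw6'
Chunk 3: stream[22..23]='0' size=0 (terminator). Final body='c9zp731sjiw6' (12 bytes)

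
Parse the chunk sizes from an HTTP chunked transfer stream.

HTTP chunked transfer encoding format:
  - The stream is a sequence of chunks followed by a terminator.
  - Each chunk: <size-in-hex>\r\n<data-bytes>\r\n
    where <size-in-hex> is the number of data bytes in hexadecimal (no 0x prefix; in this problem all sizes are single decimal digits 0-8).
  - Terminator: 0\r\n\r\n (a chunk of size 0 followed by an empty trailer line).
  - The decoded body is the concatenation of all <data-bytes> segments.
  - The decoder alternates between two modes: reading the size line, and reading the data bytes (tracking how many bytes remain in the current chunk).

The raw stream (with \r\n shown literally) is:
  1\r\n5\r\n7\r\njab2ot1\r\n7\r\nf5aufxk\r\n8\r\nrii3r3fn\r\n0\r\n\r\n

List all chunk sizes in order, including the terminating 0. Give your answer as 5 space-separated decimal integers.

Chunk 1: stream[0..1]='1' size=0x1=1, data at stream[3..4]='5' -> body[0..1], body so far='5'
Chunk 2: stream[6..7]='7' size=0x7=7, data at stream[9..16]='jab2ot1' -> body[1..8], body so far='5jab2ot1'
Chunk 3: stream[18..19]='7' size=0x7=7, data at stream[21..28]='f5aufxk' -> body[8..15], body so far='5jab2ot1f5aufxk'
Chunk 4: stream[30..31]='8' size=0x8=8, data at stream[33..41]='rii3r3fn' -> body[15..23], body so far='5jab2ot1f5aufxkrii3r3fn'
Chunk 5: stream[43..44]='0' size=0 (terminator). Final body='5jab2ot1f5aufxkrii3r3fn' (23 bytes)

Answer: 1 7 7 8 0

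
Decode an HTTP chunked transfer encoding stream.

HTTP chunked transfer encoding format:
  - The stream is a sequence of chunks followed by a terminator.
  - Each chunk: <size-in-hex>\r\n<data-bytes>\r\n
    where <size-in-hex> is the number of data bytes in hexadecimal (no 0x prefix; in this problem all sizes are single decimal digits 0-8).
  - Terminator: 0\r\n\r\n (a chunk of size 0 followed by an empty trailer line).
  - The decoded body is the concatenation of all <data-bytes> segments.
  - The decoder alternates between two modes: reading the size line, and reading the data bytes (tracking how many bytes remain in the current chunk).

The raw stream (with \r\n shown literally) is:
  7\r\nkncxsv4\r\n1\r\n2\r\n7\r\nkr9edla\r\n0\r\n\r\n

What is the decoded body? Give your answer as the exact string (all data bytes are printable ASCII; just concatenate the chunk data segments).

Answer: kncxsv42kr9edla

Derivation:
Chunk 1: stream[0..1]='7' size=0x7=7, data at stream[3..10]='kncxsv4' -> body[0..7], body so far='kncxsv4'
Chunk 2: stream[12..13]='1' size=0x1=1, data at stream[15..16]='2' -> body[7..8], body so far='kncxsv42'
Chunk 3: stream[18..19]='7' size=0x7=7, data at stream[21..28]='kr9edla' -> body[8..15], body so far='kncxsv42kr9edla'
Chunk 4: stream[30..31]='0' size=0 (terminator). Final body='kncxsv42kr9edla' (15 bytes)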